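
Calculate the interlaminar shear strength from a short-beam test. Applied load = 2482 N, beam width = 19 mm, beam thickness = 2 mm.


ILSS = 3F/(4bh) = 3*2482/(4*19*2) = 48.99 MPa

48.99 MPa


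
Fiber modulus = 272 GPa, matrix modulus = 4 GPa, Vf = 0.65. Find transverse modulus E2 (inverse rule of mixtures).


1/E2 = Vf/Ef + (1-Vf)/Em = 0.65/272 + 0.35/4
E2 = 11.12 GPa

11.12 GPa


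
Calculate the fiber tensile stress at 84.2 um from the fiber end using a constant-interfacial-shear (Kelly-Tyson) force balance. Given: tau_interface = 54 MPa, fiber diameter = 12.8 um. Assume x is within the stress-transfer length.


Force balance: sigma_f * (pi*d^2/4) = tau * (pi*d) * x  ->  sigma_f = 4 * tau * x / d
sigma_f = 4 * 54 * 84.2 / 12.8 = 1420.9 MPa

1420.9 MPa


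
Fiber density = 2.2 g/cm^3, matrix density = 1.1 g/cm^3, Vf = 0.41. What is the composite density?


rho_c = rho_f*Vf + rho_m*(1-Vf) = 2.2*0.41 + 1.1*0.59 = 1.551 g/cm^3

1.551 g/cm^3


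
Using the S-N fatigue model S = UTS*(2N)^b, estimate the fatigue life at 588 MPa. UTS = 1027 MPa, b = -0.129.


N = 0.5 * (S/UTS)^(1/b) = 0.5 * (588/1027)^(1/-0.129) = 37.7082 cycles

37.7082 cycles


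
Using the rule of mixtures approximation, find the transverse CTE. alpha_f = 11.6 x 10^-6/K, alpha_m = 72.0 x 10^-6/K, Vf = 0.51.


alpha_2 = alpha_f*Vf + alpha_m*(1-Vf) = 11.6*0.51 + 72.0*0.49 = 41.2 x 10^-6/K

41.2 x 10^-6/K


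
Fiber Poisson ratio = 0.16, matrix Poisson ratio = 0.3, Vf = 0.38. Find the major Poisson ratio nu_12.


nu_12 = nu_f*Vf + nu_m*(1-Vf) = 0.16*0.38 + 0.3*0.62 = 0.2468

0.2468


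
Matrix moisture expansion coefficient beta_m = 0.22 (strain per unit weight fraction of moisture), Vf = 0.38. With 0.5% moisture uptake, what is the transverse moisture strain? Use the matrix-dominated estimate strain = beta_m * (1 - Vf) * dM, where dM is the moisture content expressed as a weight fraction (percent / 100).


dM = 0.5/100 = 0.005
strain = beta_m * (1-Vf) * dM = 0.22 * 0.62 * 0.005 = 0.000682

0.000682


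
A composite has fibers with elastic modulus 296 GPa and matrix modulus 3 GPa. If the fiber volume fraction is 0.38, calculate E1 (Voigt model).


E1 = Ef*Vf + Em*(1-Vf) = 296*0.38 + 3*0.62 = 114.34 GPa

114.34 GPa


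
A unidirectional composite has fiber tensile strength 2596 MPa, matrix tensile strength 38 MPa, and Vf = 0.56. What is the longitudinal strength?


sigma_1 = sigma_f*Vf + sigma_m*(1-Vf) = 2596*0.56 + 38*0.44 = 1470.5 MPa

1470.5 MPa


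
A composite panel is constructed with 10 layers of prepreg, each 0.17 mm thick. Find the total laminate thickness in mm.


h = n * t_ply = 10 * 0.17 = 1.7 mm

1.7 mm


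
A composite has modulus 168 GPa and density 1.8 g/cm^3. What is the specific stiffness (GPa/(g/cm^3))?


Specific stiffness = E/rho = 168/1.8 = 93.3 GPa/(g/cm^3)

93.3 GPa/(g/cm^3)


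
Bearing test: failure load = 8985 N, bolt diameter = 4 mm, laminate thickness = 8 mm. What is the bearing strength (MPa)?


sigma_br = F/(d*h) = 8985/(4*8) = 280.8 MPa

280.8 MPa


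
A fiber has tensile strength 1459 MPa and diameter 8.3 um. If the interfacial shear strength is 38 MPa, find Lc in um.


Lc = sigma_f * d / (2 * tau_i) = 1459 * 8.3 / (2 * 38) = 159.3 um

159.3 um


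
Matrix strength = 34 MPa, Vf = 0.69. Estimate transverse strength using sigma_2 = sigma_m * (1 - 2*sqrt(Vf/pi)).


factor = 1 - 2*sqrt(0.69/pi) = 0.0627
sigma_2 = 34 * 0.0627 = 2.13 MPa

2.13 MPa


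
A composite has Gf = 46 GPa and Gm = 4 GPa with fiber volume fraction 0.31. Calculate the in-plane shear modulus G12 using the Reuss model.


1/G12 = Vf/Gf + (1-Vf)/Gm = 0.31/46 + 0.69/4
G12 = 5.58 GPa

5.58 GPa


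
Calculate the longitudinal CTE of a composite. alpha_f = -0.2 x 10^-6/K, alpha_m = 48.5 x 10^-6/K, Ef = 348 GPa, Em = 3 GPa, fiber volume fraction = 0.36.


E1 = Ef*Vf + Em*(1-Vf) = 127.2
alpha_1 = (alpha_f*Ef*Vf + alpha_m*Em*(1-Vf))/E1 = 0.54 x 10^-6/K

0.54 x 10^-6/K


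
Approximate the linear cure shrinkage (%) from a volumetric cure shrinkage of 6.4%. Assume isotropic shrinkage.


Linear shrinkage ≈ vol_shrink/3 = 6.4/3 = 2.133%

2.133%


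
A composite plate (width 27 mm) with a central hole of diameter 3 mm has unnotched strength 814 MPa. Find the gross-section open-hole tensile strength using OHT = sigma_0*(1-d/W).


OHT = sigma_0*(1-d/W) = 814*(1-3/27) = 723.6 MPa

723.6 MPa


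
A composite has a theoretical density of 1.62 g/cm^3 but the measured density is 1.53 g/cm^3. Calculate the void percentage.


Void% = (rho_theo - rho_actual)/rho_theo * 100 = (1.62 - 1.53)/1.62 * 100 = 5.56%

5.56%


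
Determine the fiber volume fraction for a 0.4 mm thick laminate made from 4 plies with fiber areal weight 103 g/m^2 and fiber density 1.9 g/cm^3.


Vf = n * FAW / (rho_f * h * 1000) = 4 * 103 / (1.9 * 0.4 * 1000) = 0.5421

0.5421


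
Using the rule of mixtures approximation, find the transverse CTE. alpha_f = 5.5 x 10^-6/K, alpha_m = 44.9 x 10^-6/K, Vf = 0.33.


alpha_2 = alpha_f*Vf + alpha_m*(1-Vf) = 5.5*0.33 + 44.9*0.67 = 31.9 x 10^-6/K

31.9 x 10^-6/K


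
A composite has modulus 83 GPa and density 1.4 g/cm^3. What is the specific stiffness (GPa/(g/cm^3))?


Specific stiffness = E/rho = 83/1.4 = 59.3 GPa/(g/cm^3)

59.3 GPa/(g/cm^3)


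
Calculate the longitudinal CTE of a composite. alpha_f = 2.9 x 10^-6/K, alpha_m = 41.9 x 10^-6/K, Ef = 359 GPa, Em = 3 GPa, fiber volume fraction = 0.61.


E1 = Ef*Vf + Em*(1-Vf) = 220.16
alpha_1 = (alpha_f*Ef*Vf + alpha_m*Em*(1-Vf))/E1 = 3.11 x 10^-6/K

3.11 x 10^-6/K


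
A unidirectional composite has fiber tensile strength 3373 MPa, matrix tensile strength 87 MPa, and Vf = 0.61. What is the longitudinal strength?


sigma_1 = sigma_f*Vf + sigma_m*(1-Vf) = 3373*0.61 + 87*0.39 = 2091.5 MPa

2091.5 MPa


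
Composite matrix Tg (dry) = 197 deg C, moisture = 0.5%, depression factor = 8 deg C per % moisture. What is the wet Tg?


Tg_wet = Tg_dry - k*moisture = 197 - 8*0.5 = 193.0 deg C

193.0 deg C


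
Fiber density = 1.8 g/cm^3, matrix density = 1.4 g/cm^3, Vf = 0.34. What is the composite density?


rho_c = rho_f*Vf + rho_m*(1-Vf) = 1.8*0.34 + 1.4*0.66 = 1.536 g/cm^3

1.536 g/cm^3


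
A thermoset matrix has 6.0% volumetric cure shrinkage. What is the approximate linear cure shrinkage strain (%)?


Linear shrinkage ≈ vol_shrink/3 = 6.0/3 = 2.0%

2.0%


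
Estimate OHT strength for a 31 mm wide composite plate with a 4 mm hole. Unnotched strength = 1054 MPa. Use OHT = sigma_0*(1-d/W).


OHT = sigma_0*(1-d/W) = 1054*(1-4/31) = 918.0 MPa

918.0 MPa


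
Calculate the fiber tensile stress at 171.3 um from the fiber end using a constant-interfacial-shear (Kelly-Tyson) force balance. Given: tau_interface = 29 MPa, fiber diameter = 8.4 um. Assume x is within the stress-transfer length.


Force balance: sigma_f * (pi*d^2/4) = tau * (pi*d) * x  ->  sigma_f = 4 * tau * x / d
sigma_f = 4 * 29 * 171.3 / 8.4 = 2365.6 MPa

2365.6 MPa


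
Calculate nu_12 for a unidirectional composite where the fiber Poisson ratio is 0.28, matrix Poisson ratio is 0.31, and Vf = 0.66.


nu_12 = nu_f*Vf + nu_m*(1-Vf) = 0.28*0.66 + 0.31*0.34 = 0.2902

0.2902


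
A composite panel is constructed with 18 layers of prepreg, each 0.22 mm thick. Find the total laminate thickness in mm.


h = n * t_ply = 18 * 0.22 = 3.96 mm

3.96 mm


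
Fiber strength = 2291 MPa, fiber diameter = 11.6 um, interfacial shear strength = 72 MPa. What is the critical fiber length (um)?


Lc = sigma_f * d / (2 * tau_i) = 2291 * 11.6 / (2 * 72) = 184.6 um

184.6 um


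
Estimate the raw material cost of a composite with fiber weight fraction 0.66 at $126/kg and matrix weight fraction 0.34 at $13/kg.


Cost = cost_f*Wf + cost_m*Wm = 126*0.66 + 13*0.34 = $87.58/kg

$87.58/kg


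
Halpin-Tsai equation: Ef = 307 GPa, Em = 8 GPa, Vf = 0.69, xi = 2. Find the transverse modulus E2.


eta = (Ef/Em - 1)/(Ef/Em + xi) = (38.375 - 1)/(38.375 + 2) = 0.9257
E2 = Em*(1+xi*eta*Vf)/(1-eta*Vf) = 50.43 GPa

50.43 GPa


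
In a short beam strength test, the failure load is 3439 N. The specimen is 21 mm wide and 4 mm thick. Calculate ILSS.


ILSS = 3F/(4bh) = 3*3439/(4*21*4) = 30.71 MPa

30.71 MPa


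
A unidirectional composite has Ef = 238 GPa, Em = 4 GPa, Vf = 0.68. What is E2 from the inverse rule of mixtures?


1/E2 = Vf/Ef + (1-Vf)/Em = 0.68/238 + 0.32/4
E2 = 12.07 GPa

12.07 GPa


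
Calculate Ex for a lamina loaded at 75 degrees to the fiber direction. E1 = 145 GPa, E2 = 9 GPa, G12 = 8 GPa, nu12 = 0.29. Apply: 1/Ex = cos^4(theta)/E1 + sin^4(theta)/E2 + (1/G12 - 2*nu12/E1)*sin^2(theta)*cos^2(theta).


cos^4(75) = 0.004487, sin^4(75) = 0.870513, sin^2(75)*cos^2(75) = 0.0625
1/G12 - 2*nu12/E1 = 1/8 - 2*0.29/145 = 0.121 GPa^-1
1/Ex = 0.004487/145 + 0.870513/9 + 0.121*0.0625 = 0.1043171 GPa^-1
Ex = 9.59 GPa

9.59 GPa


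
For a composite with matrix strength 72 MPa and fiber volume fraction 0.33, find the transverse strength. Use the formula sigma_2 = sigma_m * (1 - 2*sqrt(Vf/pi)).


factor = 1 - 2*sqrt(0.33/pi) = 0.3518
sigma_2 = 72 * 0.3518 = 25.33 MPa

25.33 MPa


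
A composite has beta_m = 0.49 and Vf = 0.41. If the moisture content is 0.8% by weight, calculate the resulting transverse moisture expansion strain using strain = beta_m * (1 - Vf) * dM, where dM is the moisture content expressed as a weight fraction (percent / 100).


dM = 0.8/100 = 0.008
strain = beta_m * (1-Vf) * dM = 0.49 * 0.59 * 0.008 = 0.0023128

0.0023128


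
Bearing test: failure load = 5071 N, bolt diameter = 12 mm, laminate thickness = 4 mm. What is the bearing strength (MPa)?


sigma_br = F/(d*h) = 5071/(12*4) = 105.6 MPa

105.6 MPa


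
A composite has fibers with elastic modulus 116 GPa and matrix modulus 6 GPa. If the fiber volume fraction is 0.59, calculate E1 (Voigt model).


E1 = Ef*Vf + Em*(1-Vf) = 116*0.59 + 6*0.41 = 70.9 GPa

70.9 GPa


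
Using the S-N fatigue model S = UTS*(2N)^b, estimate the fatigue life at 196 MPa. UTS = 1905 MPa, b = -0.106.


N = 0.5 * (S/UTS)^(1/b) = 0.5 * (196/1905)^(1/-0.106) = 1.0383e+09 cycles

1.0383e+09 cycles


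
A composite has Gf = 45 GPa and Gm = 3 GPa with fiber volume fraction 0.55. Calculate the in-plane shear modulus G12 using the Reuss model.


1/G12 = Vf/Gf + (1-Vf)/Gm = 0.55/45 + 0.45/3
G12 = 6.16 GPa

6.16 GPa


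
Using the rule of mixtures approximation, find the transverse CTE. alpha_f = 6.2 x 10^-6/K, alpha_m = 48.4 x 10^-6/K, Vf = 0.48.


alpha_2 = alpha_f*Vf + alpha_m*(1-Vf) = 6.2*0.48 + 48.4*0.52 = 28.1 x 10^-6/K

28.1 x 10^-6/K


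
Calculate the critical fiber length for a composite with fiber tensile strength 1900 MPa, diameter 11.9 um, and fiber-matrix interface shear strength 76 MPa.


Lc = sigma_f * d / (2 * tau_i) = 1900 * 11.9 / (2 * 76) = 148.8 um

148.8 um


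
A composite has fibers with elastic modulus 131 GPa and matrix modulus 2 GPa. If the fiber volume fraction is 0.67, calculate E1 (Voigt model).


E1 = Ef*Vf + Em*(1-Vf) = 131*0.67 + 2*0.33 = 88.43 GPa

88.43 GPa


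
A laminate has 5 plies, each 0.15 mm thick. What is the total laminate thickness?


h = n * t_ply = 5 * 0.15 = 0.75 mm

0.75 mm


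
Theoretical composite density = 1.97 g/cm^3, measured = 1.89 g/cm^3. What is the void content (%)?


Void% = (rho_theo - rho_actual)/rho_theo * 100 = (1.97 - 1.89)/1.97 * 100 = 4.06%

4.06%


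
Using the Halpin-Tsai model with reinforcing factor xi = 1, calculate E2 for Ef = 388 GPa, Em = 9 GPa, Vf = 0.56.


eta = (Ef/Em - 1)/(Ef/Em + xi) = (43.1111 - 1)/(43.1111 + 1) = 0.9547
E2 = Em*(1+xi*eta*Vf)/(1-eta*Vf) = 29.68 GPa

29.68 GPa


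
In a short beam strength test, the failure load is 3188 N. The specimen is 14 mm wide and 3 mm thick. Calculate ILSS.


ILSS = 3F/(4bh) = 3*3188/(4*14*3) = 56.93 MPa

56.93 MPa


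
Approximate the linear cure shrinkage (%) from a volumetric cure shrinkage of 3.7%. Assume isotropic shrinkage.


Linear shrinkage ≈ vol_shrink/3 = 3.7/3 = 1.233%

1.233%


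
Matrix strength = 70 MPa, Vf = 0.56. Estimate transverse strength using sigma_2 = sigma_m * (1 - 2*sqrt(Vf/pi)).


factor = 1 - 2*sqrt(0.56/pi) = 0.1556
sigma_2 = 70 * 0.1556 = 10.89 MPa

10.89 MPa


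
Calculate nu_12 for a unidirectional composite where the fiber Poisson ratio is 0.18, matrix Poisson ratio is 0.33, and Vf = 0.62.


nu_12 = nu_f*Vf + nu_m*(1-Vf) = 0.18*0.62 + 0.33*0.38 = 0.237

0.237


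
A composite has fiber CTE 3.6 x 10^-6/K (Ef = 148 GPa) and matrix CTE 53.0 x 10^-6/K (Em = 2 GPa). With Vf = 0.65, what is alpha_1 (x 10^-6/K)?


E1 = Ef*Vf + Em*(1-Vf) = 96.9
alpha_1 = (alpha_f*Ef*Vf + alpha_m*Em*(1-Vf))/E1 = 3.96 x 10^-6/K

3.96 x 10^-6/K


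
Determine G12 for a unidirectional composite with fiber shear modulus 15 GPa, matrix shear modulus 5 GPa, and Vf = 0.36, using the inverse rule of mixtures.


1/G12 = Vf/Gf + (1-Vf)/Gm = 0.36/15 + 0.64/5
G12 = 6.58 GPa

6.58 GPa


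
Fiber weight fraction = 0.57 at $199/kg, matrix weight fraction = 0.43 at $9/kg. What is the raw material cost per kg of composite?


Cost = cost_f*Wf + cost_m*Wm = 199*0.57 + 9*0.43 = $117.3/kg

$117.3/kg


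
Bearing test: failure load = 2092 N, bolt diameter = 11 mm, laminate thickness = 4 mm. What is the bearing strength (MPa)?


sigma_br = F/(d*h) = 2092/(11*4) = 47.5 MPa

47.5 MPa


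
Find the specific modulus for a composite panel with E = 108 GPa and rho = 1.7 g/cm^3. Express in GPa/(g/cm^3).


Specific stiffness = E/rho = 108/1.7 = 63.5 GPa/(g/cm^3)

63.5 GPa/(g/cm^3)


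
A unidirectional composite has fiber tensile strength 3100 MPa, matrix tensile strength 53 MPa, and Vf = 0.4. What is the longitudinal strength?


sigma_1 = sigma_f*Vf + sigma_m*(1-Vf) = 3100*0.4 + 53*0.6 = 1271.8 MPa

1271.8 MPa


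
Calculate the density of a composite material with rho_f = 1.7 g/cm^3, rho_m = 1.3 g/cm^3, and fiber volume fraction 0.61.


rho_c = rho_f*Vf + rho_m*(1-Vf) = 1.7*0.61 + 1.3*0.39 = 1.544 g/cm^3

1.544 g/cm^3


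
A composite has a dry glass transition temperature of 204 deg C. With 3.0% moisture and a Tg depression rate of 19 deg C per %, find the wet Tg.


Tg_wet = Tg_dry - k*moisture = 204 - 19*3.0 = 147.0 deg C

147.0 deg C


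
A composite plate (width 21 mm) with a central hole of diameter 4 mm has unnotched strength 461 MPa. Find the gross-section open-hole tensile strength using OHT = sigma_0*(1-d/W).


OHT = sigma_0*(1-d/W) = 461*(1-4/21) = 373.2 MPa

373.2 MPa


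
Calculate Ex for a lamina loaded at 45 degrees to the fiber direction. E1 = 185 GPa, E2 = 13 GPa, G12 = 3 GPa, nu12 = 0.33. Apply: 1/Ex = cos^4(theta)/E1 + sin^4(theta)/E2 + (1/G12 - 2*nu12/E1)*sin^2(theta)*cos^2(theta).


cos^4(45) = 0.25, sin^4(45) = 0.25, sin^2(45)*cos^2(45) = 0.25
1/G12 - 2*nu12/E1 = 1/3 - 2*0.33/185 = 0.329766 GPa^-1
1/Ex = 0.25/185 + 0.25/13 + 0.329766*0.25 = 0.1030236 GPa^-1
Ex = 9.71 GPa

9.71 GPa


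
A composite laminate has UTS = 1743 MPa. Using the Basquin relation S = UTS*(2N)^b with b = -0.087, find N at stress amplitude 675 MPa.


N = 0.5 * (S/UTS)^(1/b) = 0.5 * (675/1743)^(1/-0.087) = 27197.4877 cycles

27197.4877 cycles


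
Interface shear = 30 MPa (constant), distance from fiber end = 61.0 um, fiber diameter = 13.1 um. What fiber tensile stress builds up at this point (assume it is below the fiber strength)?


Force balance: sigma_f * (pi*d^2/4) = tau * (pi*d) * x  ->  sigma_f = 4 * tau * x / d
sigma_f = 4 * 30 * 61.0 / 13.1 = 558.8 MPa

558.8 MPa


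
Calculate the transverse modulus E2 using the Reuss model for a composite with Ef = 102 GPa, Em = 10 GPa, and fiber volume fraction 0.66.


1/E2 = Vf/Ef + (1-Vf)/Em = 0.66/102 + 0.34/10
E2 = 24.71 GPa

24.71 GPa


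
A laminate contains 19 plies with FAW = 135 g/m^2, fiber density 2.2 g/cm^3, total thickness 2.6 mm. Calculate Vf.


Vf = n * FAW / (rho_f * h * 1000) = 19 * 135 / (2.2 * 2.6 * 1000) = 0.4484

0.4484


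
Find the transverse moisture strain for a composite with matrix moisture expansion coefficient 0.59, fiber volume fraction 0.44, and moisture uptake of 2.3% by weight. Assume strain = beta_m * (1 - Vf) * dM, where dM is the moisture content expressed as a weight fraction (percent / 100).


dM = 2.3/100 = 0.023
strain = beta_m * (1-Vf) * dM = 0.59 * 0.56 * 0.023 = 0.0075992

0.0075992


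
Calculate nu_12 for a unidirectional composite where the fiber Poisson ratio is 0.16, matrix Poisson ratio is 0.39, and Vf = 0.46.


nu_12 = nu_f*Vf + nu_m*(1-Vf) = 0.16*0.46 + 0.39*0.54 = 0.2842

0.2842


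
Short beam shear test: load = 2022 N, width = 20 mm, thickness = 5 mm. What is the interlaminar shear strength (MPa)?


ILSS = 3F/(4bh) = 3*2022/(4*20*5) = 15.17 MPa

15.17 MPa


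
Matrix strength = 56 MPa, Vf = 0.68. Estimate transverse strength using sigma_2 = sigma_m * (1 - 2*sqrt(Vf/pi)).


factor = 1 - 2*sqrt(0.68/pi) = 0.0695
sigma_2 = 56 * 0.0695 = 3.89 MPa

3.89 MPa


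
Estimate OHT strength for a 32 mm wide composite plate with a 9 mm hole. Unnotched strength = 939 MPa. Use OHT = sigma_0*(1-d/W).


OHT = sigma_0*(1-d/W) = 939*(1-9/32) = 674.9 MPa

674.9 MPa


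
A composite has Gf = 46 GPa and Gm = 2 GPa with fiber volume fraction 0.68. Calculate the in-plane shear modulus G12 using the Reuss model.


1/G12 = Vf/Gf + (1-Vf)/Gm = 0.68/46 + 0.32/2
G12 = 5.72 GPa

5.72 GPa


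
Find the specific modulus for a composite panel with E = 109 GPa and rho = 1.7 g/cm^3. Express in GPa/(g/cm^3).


Specific stiffness = E/rho = 109/1.7 = 64.1 GPa/(g/cm^3)

64.1 GPa/(g/cm^3)


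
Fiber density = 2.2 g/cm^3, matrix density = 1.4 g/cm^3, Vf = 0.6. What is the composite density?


rho_c = rho_f*Vf + rho_m*(1-Vf) = 2.2*0.6 + 1.4*0.4 = 1.88 g/cm^3

1.88 g/cm^3


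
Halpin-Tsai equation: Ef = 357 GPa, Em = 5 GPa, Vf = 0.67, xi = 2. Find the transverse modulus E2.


eta = (Ef/Em - 1)/(Ef/Em + xi) = (71.4 - 1)/(71.4 + 2) = 0.9591
E2 = Em*(1+xi*eta*Vf)/(1-eta*Vf) = 31.97 GPa

31.97 GPa


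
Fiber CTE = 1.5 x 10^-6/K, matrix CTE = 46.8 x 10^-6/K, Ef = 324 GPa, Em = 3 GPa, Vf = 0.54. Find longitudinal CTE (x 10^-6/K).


E1 = Ef*Vf + Em*(1-Vf) = 176.34
alpha_1 = (alpha_f*Ef*Vf + alpha_m*Em*(1-Vf))/E1 = 1.85 x 10^-6/K

1.85 x 10^-6/K


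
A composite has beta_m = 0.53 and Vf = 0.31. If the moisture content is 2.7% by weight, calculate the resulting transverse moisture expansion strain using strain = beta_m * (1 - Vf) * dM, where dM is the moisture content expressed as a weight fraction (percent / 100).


dM = 2.7/100 = 0.027
strain = beta_m * (1-Vf) * dM = 0.53 * 0.69 * 0.027 = 0.0098739

0.0098739


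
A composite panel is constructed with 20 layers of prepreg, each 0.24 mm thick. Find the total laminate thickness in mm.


h = n * t_ply = 20 * 0.24 = 4.8 mm

4.8 mm


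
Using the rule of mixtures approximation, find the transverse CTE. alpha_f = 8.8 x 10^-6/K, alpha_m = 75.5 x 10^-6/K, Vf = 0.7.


alpha_2 = alpha_f*Vf + alpha_m*(1-Vf) = 8.8*0.7 + 75.5*0.3 = 28.8 x 10^-6/K

28.8 x 10^-6/K


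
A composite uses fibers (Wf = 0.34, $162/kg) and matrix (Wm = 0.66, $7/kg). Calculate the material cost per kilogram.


Cost = cost_f*Wf + cost_m*Wm = 162*0.34 + 7*0.66 = $59.7/kg

$59.7/kg


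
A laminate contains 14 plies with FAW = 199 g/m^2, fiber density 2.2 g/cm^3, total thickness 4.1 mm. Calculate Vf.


Vf = n * FAW / (rho_f * h * 1000) = 14 * 199 / (2.2 * 4.1 * 1000) = 0.3089

0.3089


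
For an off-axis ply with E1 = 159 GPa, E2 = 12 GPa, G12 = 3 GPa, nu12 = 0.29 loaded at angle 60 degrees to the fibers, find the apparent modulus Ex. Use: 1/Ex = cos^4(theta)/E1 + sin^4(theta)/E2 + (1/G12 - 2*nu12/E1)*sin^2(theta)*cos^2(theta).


cos^4(60) = 0.0625, sin^4(60) = 0.5625, sin^2(60)*cos^2(60) = 0.1875
1/G12 - 2*nu12/E1 = 1/3 - 2*0.29/159 = 0.329686 GPa^-1
1/Ex = 0.0625/159 + 0.5625/12 + 0.329686*0.1875 = 0.1090841 GPa^-1
Ex = 9.17 GPa

9.17 GPa


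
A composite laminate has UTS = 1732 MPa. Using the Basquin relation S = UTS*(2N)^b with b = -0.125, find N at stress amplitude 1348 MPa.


N = 0.5 * (S/UTS)^(1/b) = 0.5 * (1348/1732)^(1/-0.125) = 3.7139 cycles

3.7139 cycles


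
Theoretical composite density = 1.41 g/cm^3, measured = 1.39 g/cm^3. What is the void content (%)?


Void% = (rho_theo - rho_actual)/rho_theo * 100 = (1.41 - 1.39)/1.41 * 100 = 1.42%

1.42%


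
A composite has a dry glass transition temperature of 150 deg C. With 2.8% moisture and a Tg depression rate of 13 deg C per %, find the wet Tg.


Tg_wet = Tg_dry - k*moisture = 150 - 13*2.8 = 113.6 deg C

113.6 deg C


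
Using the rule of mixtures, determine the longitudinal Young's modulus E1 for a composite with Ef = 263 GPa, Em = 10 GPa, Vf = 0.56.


E1 = Ef*Vf + Em*(1-Vf) = 263*0.56 + 10*0.44 = 151.68 GPa

151.68 GPa


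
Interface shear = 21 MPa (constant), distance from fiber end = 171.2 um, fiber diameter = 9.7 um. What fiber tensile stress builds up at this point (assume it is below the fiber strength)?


Force balance: sigma_f * (pi*d^2/4) = tau * (pi*d) * x  ->  sigma_f = 4 * tau * x / d
sigma_f = 4 * 21 * 171.2 / 9.7 = 1482.6 MPa

1482.6 MPa


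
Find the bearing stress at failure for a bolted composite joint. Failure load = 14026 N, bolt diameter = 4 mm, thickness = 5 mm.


sigma_br = F/(d*h) = 14026/(4*5) = 701.3 MPa

701.3 MPa


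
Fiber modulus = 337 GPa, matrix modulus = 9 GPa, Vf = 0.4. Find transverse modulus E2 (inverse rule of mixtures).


1/E2 = Vf/Ef + (1-Vf)/Em = 0.4/337 + 0.6/9
E2 = 14.74 GPa

14.74 GPa


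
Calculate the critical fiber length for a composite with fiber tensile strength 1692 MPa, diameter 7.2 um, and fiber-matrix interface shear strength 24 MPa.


Lc = sigma_f * d / (2 * tau_i) = 1692 * 7.2 / (2 * 24) = 253.8 um

253.8 um


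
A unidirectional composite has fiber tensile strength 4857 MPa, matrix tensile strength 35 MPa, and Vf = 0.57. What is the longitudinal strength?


sigma_1 = sigma_f*Vf + sigma_m*(1-Vf) = 4857*0.57 + 35*0.43 = 2783.5 MPa

2783.5 MPa


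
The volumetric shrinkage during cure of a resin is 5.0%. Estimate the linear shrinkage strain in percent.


Linear shrinkage ≈ vol_shrink/3 = 5.0/3 = 1.667%

1.667%


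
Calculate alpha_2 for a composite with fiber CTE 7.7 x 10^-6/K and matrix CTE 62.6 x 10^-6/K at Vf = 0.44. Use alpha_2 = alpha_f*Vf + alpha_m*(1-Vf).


alpha_2 = alpha_f*Vf + alpha_m*(1-Vf) = 7.7*0.44 + 62.6*0.56 = 38.4 x 10^-6/K

38.4 x 10^-6/K


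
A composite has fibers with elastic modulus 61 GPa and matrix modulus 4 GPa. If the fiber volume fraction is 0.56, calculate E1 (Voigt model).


E1 = Ef*Vf + Em*(1-Vf) = 61*0.56 + 4*0.44 = 35.92 GPa

35.92 GPa


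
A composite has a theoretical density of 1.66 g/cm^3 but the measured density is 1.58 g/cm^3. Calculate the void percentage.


Void% = (rho_theo - rho_actual)/rho_theo * 100 = (1.66 - 1.58)/1.66 * 100 = 4.82%

4.82%


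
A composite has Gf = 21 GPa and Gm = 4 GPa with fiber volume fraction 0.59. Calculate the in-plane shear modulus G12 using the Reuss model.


1/G12 = Vf/Gf + (1-Vf)/Gm = 0.59/21 + 0.41/4
G12 = 7.66 GPa

7.66 GPa


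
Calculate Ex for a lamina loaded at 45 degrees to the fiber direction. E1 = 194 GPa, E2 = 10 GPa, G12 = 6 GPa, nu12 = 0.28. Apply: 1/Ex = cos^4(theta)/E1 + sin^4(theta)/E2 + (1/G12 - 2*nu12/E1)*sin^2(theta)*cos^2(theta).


cos^4(45) = 0.25, sin^4(45) = 0.25, sin^2(45)*cos^2(45) = 0.25
1/G12 - 2*nu12/E1 = 1/6 - 2*0.28/194 = 0.16378 GPa^-1
1/Ex = 0.25/194 + 0.25/10 + 0.16378*0.25 = 0.0672337 GPa^-1
Ex = 14.87 GPa

14.87 GPa


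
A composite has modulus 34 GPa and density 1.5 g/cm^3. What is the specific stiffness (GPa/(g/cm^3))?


Specific stiffness = E/rho = 34/1.5 = 22.7 GPa/(g/cm^3)

22.7 GPa/(g/cm^3)


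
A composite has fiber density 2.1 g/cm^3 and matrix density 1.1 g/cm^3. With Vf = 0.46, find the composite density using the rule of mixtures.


rho_c = rho_f*Vf + rho_m*(1-Vf) = 2.1*0.46 + 1.1*0.54 = 1.56 g/cm^3

1.56 g/cm^3


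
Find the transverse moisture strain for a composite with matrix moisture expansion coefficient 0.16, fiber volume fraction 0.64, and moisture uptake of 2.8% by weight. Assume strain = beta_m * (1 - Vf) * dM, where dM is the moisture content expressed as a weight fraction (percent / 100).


dM = 2.8/100 = 0.028
strain = beta_m * (1-Vf) * dM = 0.16 * 0.36 * 0.028 = 0.0016128

0.0016128


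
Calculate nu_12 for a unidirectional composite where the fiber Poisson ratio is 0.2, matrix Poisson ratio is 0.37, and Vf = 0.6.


nu_12 = nu_f*Vf + nu_m*(1-Vf) = 0.2*0.6 + 0.37*0.4 = 0.268

0.268


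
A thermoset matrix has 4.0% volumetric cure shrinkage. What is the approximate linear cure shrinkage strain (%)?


Linear shrinkage ≈ vol_shrink/3 = 4.0/3 = 1.333%

1.333%


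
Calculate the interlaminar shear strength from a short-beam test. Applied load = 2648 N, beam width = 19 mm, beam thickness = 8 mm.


ILSS = 3F/(4bh) = 3*2648/(4*19*8) = 13.07 MPa

13.07 MPa


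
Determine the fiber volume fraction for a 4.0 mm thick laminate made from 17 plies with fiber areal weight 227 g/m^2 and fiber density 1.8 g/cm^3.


Vf = n * FAW / (rho_f * h * 1000) = 17 * 227 / (1.8 * 4.0 * 1000) = 0.536

0.536


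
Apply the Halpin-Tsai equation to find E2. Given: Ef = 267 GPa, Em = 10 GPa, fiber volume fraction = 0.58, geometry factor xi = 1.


eta = (Ef/Em - 1)/(Ef/Em + xi) = (26.7 - 1)/(26.7 + 1) = 0.9278
E2 = Em*(1+xi*eta*Vf)/(1-eta*Vf) = 33.3 GPa

33.3 GPa


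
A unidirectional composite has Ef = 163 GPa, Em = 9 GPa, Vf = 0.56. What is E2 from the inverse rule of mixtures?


1/E2 = Vf/Ef + (1-Vf)/Em = 0.56/163 + 0.44/9
E2 = 19.11 GPa

19.11 GPa


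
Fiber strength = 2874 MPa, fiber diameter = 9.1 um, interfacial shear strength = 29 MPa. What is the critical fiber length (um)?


Lc = sigma_f * d / (2 * tau_i) = 2874 * 9.1 / (2 * 29) = 450.9 um

450.9 um


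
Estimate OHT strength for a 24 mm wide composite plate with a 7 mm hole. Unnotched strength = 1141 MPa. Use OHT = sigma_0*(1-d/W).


OHT = sigma_0*(1-d/W) = 1141*(1-7/24) = 808.2 MPa

808.2 MPa


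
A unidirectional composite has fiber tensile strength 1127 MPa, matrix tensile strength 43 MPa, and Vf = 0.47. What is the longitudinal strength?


sigma_1 = sigma_f*Vf + sigma_m*(1-Vf) = 1127*0.47 + 43*0.53 = 552.5 MPa

552.5 MPa


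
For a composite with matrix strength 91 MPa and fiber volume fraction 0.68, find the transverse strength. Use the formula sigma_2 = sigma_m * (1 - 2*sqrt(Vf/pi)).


factor = 1 - 2*sqrt(0.68/pi) = 0.0695
sigma_2 = 91 * 0.0695 = 6.33 MPa

6.33 MPa


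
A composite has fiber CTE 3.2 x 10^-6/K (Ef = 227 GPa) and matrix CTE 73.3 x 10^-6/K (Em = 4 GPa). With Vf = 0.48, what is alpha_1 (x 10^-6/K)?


E1 = Ef*Vf + Em*(1-Vf) = 111.04
alpha_1 = (alpha_f*Ef*Vf + alpha_m*Em*(1-Vf))/E1 = 4.51 x 10^-6/K

4.51 x 10^-6/K


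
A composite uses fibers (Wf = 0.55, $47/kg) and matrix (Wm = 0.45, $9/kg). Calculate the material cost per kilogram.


Cost = cost_f*Wf + cost_m*Wm = 47*0.55 + 9*0.45 = $29.9/kg

$29.9/kg


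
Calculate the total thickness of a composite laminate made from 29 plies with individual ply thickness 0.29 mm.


h = n * t_ply = 29 * 0.29 = 8.41 mm

8.41 mm


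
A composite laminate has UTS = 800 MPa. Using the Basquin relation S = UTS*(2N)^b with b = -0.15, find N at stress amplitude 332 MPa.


N = 0.5 * (S/UTS)^(1/b) = 0.5 * (332/800)^(1/-0.15) = 175.9203 cycles

175.9203 cycles


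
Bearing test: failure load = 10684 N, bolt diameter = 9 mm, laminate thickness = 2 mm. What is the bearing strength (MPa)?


sigma_br = F/(d*h) = 10684/(9*2) = 593.6 MPa

593.6 MPa


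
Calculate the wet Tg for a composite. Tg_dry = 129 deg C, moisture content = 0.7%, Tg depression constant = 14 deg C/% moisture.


Tg_wet = Tg_dry - k*moisture = 129 - 14*0.7 = 119.2 deg C

119.2 deg C


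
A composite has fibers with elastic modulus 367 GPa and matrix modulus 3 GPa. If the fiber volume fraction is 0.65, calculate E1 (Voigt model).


E1 = Ef*Vf + Em*(1-Vf) = 367*0.65 + 3*0.35 = 239.6 GPa

239.6 GPa


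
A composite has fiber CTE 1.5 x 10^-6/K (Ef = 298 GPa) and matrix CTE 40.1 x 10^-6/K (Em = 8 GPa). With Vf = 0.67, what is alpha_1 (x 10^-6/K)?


E1 = Ef*Vf + Em*(1-Vf) = 202.3
alpha_1 = (alpha_f*Ef*Vf + alpha_m*Em*(1-Vf))/E1 = 2.0 x 10^-6/K

2.0 x 10^-6/K


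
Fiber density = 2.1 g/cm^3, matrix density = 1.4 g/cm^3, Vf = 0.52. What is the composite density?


rho_c = rho_f*Vf + rho_m*(1-Vf) = 2.1*0.52 + 1.4*0.48 = 1.764 g/cm^3

1.764 g/cm^3


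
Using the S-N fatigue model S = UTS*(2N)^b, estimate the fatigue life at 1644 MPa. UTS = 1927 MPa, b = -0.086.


N = 0.5 * (S/UTS)^(1/b) = 0.5 * (1644/1927)^(1/-0.086) = 3.1700 cycles

3.1700 cycles


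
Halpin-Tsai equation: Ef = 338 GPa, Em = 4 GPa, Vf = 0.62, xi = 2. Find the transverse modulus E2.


eta = (Ef/Em - 1)/(Ef/Em + xi) = (84.5 - 1)/(84.5 + 2) = 0.9653
E2 = Em*(1+xi*eta*Vf)/(1-eta*Vf) = 21.89 GPa

21.89 GPa


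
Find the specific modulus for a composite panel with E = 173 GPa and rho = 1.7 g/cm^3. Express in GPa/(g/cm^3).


Specific stiffness = E/rho = 173/1.7 = 101.8 GPa/(g/cm^3)

101.8 GPa/(g/cm^3)


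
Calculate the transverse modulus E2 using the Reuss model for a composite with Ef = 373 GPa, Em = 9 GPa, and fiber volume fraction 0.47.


1/E2 = Vf/Ef + (1-Vf)/Em = 0.47/373 + 0.53/9
E2 = 16.63 GPa

16.63 GPa


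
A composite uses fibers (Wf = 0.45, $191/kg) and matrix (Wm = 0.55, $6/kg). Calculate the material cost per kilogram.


Cost = cost_f*Wf + cost_m*Wm = 191*0.45 + 6*0.55 = $89.25/kg

$89.25/kg


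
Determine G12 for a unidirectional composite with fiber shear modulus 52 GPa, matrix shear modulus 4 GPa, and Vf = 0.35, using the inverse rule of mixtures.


1/G12 = Vf/Gf + (1-Vf)/Gm = 0.35/52 + 0.65/4
G12 = 5.91 GPa

5.91 GPa


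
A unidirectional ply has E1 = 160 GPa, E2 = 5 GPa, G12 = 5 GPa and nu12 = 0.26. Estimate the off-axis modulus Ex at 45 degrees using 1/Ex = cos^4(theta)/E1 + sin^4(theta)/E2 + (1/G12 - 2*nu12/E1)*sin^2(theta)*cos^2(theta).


cos^4(45) = 0.25, sin^4(45) = 0.25, sin^2(45)*cos^2(45) = 0.25
1/G12 - 2*nu12/E1 = 1/5 - 2*0.26/160 = 0.19675 GPa^-1
1/Ex = 0.25/160 + 0.25/5 + 0.19675*0.25 = 0.10075 GPa^-1
Ex = 9.93 GPa

9.93 GPa


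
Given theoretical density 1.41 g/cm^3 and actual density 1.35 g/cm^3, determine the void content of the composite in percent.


Void% = (rho_theo - rho_actual)/rho_theo * 100 = (1.41 - 1.35)/1.41 * 100 = 4.26%

4.26%


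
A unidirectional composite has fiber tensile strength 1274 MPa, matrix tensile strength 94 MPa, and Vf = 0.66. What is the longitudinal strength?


sigma_1 = sigma_f*Vf + sigma_m*(1-Vf) = 1274*0.66 + 94*0.34 = 872.8 MPa

872.8 MPa


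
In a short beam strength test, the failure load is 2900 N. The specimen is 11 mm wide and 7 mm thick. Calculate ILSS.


ILSS = 3F/(4bh) = 3*2900/(4*11*7) = 28.25 MPa

28.25 MPa


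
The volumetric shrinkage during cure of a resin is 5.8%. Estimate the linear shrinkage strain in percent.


Linear shrinkage ≈ vol_shrink/3 = 5.8/3 = 1.933%

1.933%


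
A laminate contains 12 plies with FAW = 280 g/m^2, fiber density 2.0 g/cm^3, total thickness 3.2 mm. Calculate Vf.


Vf = n * FAW / (rho_f * h * 1000) = 12 * 280 / (2.0 * 3.2 * 1000) = 0.525

0.525


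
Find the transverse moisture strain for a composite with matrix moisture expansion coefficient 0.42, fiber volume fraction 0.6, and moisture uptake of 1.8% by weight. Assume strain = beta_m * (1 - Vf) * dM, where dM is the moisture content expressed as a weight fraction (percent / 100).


dM = 1.8/100 = 0.018
strain = beta_m * (1-Vf) * dM = 0.42 * 0.4 * 0.018 = 0.003024

0.003024


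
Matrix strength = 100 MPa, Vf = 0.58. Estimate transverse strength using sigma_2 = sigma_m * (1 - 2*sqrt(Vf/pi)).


factor = 1 - 2*sqrt(0.58/pi) = 0.1407
sigma_2 = 100 * 0.1407 = 14.07 MPa

14.07 MPa


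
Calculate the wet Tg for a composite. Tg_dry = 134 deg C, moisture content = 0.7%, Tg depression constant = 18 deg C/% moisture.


Tg_wet = Tg_dry - k*moisture = 134 - 18*0.7 = 121.4 deg C

121.4 deg C


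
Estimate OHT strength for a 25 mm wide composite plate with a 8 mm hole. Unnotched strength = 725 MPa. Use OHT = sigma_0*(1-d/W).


OHT = sigma_0*(1-d/W) = 725*(1-8/25) = 493.0 MPa

493.0 MPa


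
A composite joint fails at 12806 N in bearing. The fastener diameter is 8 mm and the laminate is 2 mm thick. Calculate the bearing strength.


sigma_br = F/(d*h) = 12806/(8*2) = 800.4 MPa

800.4 MPa


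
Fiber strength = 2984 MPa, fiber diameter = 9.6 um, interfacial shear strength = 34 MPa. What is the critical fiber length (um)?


Lc = sigma_f * d / (2 * tau_i) = 2984 * 9.6 / (2 * 34) = 421.3 um

421.3 um


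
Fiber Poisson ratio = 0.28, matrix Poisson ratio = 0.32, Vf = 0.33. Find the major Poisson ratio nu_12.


nu_12 = nu_f*Vf + nu_m*(1-Vf) = 0.28*0.33 + 0.32*0.67 = 0.3068

0.3068


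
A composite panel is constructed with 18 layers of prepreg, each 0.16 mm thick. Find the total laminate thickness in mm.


h = n * t_ply = 18 * 0.16 = 2.88 mm

2.88 mm


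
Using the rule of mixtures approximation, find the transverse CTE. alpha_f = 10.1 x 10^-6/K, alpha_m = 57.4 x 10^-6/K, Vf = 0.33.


alpha_2 = alpha_f*Vf + alpha_m*(1-Vf) = 10.1*0.33 + 57.4*0.67 = 41.8 x 10^-6/K

41.8 x 10^-6/K


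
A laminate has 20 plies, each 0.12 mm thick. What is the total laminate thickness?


h = n * t_ply = 20 * 0.12 = 2.4 mm

2.4 mm


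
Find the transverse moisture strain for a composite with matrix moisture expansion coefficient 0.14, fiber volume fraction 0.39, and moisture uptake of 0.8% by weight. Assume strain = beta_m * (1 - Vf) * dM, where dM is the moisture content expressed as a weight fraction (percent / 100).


dM = 0.8/100 = 0.008
strain = beta_m * (1-Vf) * dM = 0.14 * 0.61 * 0.008 = 0.0006832

0.0006832


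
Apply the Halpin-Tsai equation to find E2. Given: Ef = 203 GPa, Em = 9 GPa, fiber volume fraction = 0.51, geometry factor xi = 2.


eta = (Ef/Em - 1)/(Ef/Em + xi) = (22.5556 - 1)/(22.5556 + 2) = 0.8778
E2 = Em*(1+xi*eta*Vf)/(1-eta*Vf) = 30.89 GPa

30.89 GPa


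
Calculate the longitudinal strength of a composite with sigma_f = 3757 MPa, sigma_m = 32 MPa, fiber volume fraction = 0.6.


sigma_1 = sigma_f*Vf + sigma_m*(1-Vf) = 3757*0.6 + 32*0.4 = 2267.0 MPa

2267.0 MPa


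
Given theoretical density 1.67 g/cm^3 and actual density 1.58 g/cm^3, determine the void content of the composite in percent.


Void% = (rho_theo - rho_actual)/rho_theo * 100 = (1.67 - 1.58)/1.67 * 100 = 5.39%

5.39%


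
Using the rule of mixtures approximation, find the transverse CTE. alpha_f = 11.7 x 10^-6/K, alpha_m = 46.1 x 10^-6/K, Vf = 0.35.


alpha_2 = alpha_f*Vf + alpha_m*(1-Vf) = 11.7*0.35 + 46.1*0.65 = 34.1 x 10^-6/K

34.1 x 10^-6/K


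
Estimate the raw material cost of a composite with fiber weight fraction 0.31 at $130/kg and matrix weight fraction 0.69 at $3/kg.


Cost = cost_f*Wf + cost_m*Wm = 130*0.31 + 3*0.69 = $42.37/kg

$42.37/kg


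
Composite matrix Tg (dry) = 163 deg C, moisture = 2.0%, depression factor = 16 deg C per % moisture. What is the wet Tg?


Tg_wet = Tg_dry - k*moisture = 163 - 16*2.0 = 131.0 deg C

131.0 deg C


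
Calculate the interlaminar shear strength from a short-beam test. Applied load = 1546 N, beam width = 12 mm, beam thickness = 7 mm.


ILSS = 3F/(4bh) = 3*1546/(4*12*7) = 13.8 MPa

13.8 MPa


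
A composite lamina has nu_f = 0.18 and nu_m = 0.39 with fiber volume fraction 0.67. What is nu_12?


nu_12 = nu_f*Vf + nu_m*(1-Vf) = 0.18*0.67 + 0.39*0.33 = 0.2493

0.2493


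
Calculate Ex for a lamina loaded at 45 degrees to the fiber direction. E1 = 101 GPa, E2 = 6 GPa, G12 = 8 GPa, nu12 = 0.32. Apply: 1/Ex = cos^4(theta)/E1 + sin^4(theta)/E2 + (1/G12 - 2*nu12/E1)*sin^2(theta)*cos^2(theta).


cos^4(45) = 0.25, sin^4(45) = 0.25, sin^2(45)*cos^2(45) = 0.25
1/G12 - 2*nu12/E1 = 1/8 - 2*0.32/101 = 0.118663 GPa^-1
1/Ex = 0.25/101 + 0.25/6 + 0.118663*0.25 = 0.0738078 GPa^-1
Ex = 13.55 GPa

13.55 GPa


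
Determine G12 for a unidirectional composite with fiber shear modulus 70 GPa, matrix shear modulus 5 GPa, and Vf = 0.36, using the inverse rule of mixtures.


1/G12 = Vf/Gf + (1-Vf)/Gm = 0.36/70 + 0.64/5
G12 = 7.51 GPa

7.51 GPa


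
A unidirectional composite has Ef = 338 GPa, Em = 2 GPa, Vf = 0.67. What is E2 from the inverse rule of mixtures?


1/E2 = Vf/Ef + (1-Vf)/Em = 0.67/338 + 0.33/2
E2 = 5.99 GPa

5.99 GPa


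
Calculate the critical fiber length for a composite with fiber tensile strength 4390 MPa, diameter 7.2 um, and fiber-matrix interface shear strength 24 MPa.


Lc = sigma_f * d / (2 * tau_i) = 4390 * 7.2 / (2 * 24) = 658.5 um

658.5 um


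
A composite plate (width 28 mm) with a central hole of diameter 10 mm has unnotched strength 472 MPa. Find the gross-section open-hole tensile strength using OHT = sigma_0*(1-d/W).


OHT = sigma_0*(1-d/W) = 472*(1-10/28) = 303.4 MPa

303.4 MPa


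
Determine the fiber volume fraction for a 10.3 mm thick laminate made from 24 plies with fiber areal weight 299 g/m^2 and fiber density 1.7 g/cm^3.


Vf = n * FAW / (rho_f * h * 1000) = 24 * 299 / (1.7 * 10.3 * 1000) = 0.4098

0.4098


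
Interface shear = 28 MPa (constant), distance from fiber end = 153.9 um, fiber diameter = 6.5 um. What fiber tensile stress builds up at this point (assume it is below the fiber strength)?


Force balance: sigma_f * (pi*d^2/4) = tau * (pi*d) * x  ->  sigma_f = 4 * tau * x / d
sigma_f = 4 * 28 * 153.9 / 6.5 = 2651.8 MPa

2651.8 MPa


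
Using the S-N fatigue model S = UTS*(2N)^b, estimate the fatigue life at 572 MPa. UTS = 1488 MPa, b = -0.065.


N = 0.5 * (S/UTS)^(1/b) = 0.5 * (572/1488)^(1/-0.065) = 1.2211e+06 cycles

1.2211e+06 cycles


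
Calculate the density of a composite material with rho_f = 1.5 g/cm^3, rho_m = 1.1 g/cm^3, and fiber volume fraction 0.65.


rho_c = rho_f*Vf + rho_m*(1-Vf) = 1.5*0.65 + 1.1*0.35 = 1.36 g/cm^3

1.36 g/cm^3


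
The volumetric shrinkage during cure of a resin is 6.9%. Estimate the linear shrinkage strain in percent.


Linear shrinkage ≈ vol_shrink/3 = 6.9/3 = 2.3%

2.3%


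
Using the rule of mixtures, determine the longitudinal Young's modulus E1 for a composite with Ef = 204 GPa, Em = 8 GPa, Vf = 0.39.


E1 = Ef*Vf + Em*(1-Vf) = 204*0.39 + 8*0.61 = 84.44 GPa

84.44 GPa


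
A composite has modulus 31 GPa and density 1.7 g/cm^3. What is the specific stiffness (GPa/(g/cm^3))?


Specific stiffness = E/rho = 31/1.7 = 18.2 GPa/(g/cm^3)

18.2 GPa/(g/cm^3)


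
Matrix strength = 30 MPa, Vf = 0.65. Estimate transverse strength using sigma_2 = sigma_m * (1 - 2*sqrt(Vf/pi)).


factor = 1 - 2*sqrt(0.65/pi) = 0.0903
sigma_2 = 30 * 0.0903 = 2.71 MPa

2.71 MPa


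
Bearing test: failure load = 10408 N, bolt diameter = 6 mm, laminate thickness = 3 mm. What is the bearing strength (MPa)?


sigma_br = F/(d*h) = 10408/(6*3) = 578.2 MPa

578.2 MPa


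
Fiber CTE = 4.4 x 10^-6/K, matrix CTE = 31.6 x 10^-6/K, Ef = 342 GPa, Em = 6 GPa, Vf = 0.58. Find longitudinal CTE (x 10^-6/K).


E1 = Ef*Vf + Em*(1-Vf) = 200.88
alpha_1 = (alpha_f*Ef*Vf + alpha_m*Em*(1-Vf))/E1 = 4.74 x 10^-6/K

4.74 x 10^-6/K


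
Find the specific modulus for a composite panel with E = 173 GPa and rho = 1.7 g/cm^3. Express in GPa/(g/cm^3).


Specific stiffness = E/rho = 173/1.7 = 101.8 GPa/(g/cm^3)

101.8 GPa/(g/cm^3)


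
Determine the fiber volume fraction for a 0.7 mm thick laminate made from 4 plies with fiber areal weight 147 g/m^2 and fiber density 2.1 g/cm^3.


Vf = n * FAW / (rho_f * h * 1000) = 4 * 147 / (2.1 * 0.7 * 1000) = 0.4

0.4
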